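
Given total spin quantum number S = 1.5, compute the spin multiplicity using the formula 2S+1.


Spin multiplicity = 2S + 1
= 2 * 1.5 + 1
= 3.0 + 1
= 4

4


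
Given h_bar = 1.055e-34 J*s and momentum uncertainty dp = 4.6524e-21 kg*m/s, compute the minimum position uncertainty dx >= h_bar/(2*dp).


dx = h_bar / (2 * dp)
= 1.055e-34 / (2 * 4.6524e-21)
= 1.055e-34 / 9.3048e-21
= 1.1338e-14 m

1.1338e-14


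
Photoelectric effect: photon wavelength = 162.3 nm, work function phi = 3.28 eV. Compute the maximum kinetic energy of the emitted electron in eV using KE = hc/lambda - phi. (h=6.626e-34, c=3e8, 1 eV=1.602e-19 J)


E_photon = hc / lambda
= (6.626e-34)(3e8) / (162.3e-9)
= 1.2248e-18 J
= 7.6452 eV
KE = E_photon - phi
= 7.6452 - 3.28
= 4.3652 eV

4.3652


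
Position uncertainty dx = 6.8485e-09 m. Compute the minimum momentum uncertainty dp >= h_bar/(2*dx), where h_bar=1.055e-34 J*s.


dp = h_bar / (2 * dx)
= 1.055e-34 / (2 * 6.8485e-09)
= 1.055e-34 / 1.3697e-08
= 7.7024e-27 kg*m/s

7.7024e-27


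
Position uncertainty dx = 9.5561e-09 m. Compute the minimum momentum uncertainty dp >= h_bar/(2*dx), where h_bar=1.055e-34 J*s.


dp = h_bar / (2 * dx)
= 1.055e-34 / (2 * 9.5561e-09)
= 1.055e-34 / 1.9112e-08
= 5.5200e-27 kg*m/s

5.5200e-27


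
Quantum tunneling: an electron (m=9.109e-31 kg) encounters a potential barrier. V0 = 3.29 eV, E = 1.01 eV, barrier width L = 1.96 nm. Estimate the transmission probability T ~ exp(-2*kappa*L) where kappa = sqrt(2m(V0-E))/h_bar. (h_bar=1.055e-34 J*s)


V0 - E = 2.28 eV = 3.6526e-19 J
kappa = sqrt(2 * m * (V0-E)) / h_bar
= sqrt(2 * 9.109e-31 * 3.6526e-19) / 1.055e-34
= 7.7321e+09 /m
2*kappa*L = 2 * 7.7321e+09 * 1.96e-9
= 30.3098
T = exp(-30.3098) = 6.864901e-14

6.864901e-14


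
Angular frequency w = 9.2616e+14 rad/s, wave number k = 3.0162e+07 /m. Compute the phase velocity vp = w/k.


vp = w / k
= 9.2616e+14 / 3.0162e+07
= 3.0706e+07 m/s

3.0706e+07


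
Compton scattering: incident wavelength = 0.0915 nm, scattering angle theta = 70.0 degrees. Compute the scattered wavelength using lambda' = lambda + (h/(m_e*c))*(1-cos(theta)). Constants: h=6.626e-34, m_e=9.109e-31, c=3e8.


Compton wavelength: h/(m_e*c) = 2.4247e-12 m
d_lambda = 2.4247e-12 * (1 - cos(70.0 deg))
= 2.4247e-12 * 0.65798
= 1.5954e-12 m = 0.001595 nm
lambda' = 0.0915 + 0.001595
= 0.093095 nm

0.093095


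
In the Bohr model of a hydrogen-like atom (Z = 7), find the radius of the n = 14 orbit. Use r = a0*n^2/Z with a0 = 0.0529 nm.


r = a0 * n^2 / Z
= 0.0529 * 14^2 / 7
= 0.0529 * 196 / 7
= 1.4812 nm

1.4812


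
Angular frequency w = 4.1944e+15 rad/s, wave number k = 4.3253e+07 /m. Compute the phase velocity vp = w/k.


vp = w / k
= 4.1944e+15 / 4.3253e+07
= 9.6974e+07 m/s

9.6974e+07


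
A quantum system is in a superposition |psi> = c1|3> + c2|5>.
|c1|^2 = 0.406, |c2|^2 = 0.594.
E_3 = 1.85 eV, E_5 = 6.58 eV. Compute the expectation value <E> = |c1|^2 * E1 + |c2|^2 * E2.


<E> = |c1|^2 * E1 + |c2|^2 * E2
= 0.406 * 1.85 + 0.594 * 6.58
= 0.7511 + 3.9085
= 4.6596 eV

4.6596


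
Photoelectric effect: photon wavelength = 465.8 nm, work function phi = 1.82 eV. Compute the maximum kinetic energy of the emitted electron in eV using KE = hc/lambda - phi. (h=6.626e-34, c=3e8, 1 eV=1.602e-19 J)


E_photon = hc / lambda
= (6.626e-34)(3e8) / (465.8e-9)
= 4.2675e-19 J
= 2.6639 eV
KE = E_photon - phi
= 2.6639 - 1.82
= 0.8439 eV

0.8439


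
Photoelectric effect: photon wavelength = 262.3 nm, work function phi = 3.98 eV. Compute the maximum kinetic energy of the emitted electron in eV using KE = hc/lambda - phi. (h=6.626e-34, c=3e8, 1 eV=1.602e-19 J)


E_photon = hc / lambda
= (6.626e-34)(3e8) / (262.3e-9)
= 7.5783e-19 J
= 4.7306 eV
KE = E_photon - phi
= 4.7306 - 3.98
= 0.7506 eV

0.7506


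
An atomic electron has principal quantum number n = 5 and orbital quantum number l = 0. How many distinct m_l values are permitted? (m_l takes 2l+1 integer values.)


m_l ranges from -l to +l in integer steps
So m_l goes from -0 to +0
Count = 2l + 1 = 2*0 + 1
= 1

1


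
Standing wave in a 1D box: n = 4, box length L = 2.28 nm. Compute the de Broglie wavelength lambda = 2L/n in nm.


lambda = 2L / n
= 2 * 2.28 / 4
= 4.56 / 4
= 1.14 nm

1.14


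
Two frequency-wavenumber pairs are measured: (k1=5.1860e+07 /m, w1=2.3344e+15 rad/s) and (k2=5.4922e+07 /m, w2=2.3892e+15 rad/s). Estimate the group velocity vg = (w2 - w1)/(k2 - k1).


vg = (w2 - w1) / (k2 - k1)
= (2.3892e+15 - 2.3344e+15) / (5.4922e+07 - 5.1860e+07)
= 5.4800e+13 / 3.0620e+06
= 1.7897e+07 m/s

1.7897e+07


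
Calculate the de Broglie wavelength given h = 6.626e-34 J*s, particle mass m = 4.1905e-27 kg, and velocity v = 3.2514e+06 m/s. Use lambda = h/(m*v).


lambda = h / (m * v)
= 6.626e-34 / (4.1905e-27 * 3.2514e+06)
= 6.626e-34 / 1.3625e-20
= 4.8631e-14 m

4.8631e-14


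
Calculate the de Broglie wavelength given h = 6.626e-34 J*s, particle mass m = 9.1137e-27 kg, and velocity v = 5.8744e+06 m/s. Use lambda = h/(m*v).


lambda = h / (m * v)
= 6.626e-34 / (9.1137e-27 * 5.8744e+06)
= 6.626e-34 / 5.3538e-20
= 1.2376e-14 m

1.2376e-14


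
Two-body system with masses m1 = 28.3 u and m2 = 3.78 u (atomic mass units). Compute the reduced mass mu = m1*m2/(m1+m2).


mu = m1 * m2 / (m1 + m2)
= 28.3 * 3.78 / (28.3 + 3.78)
= 106.974 / 32.08
= 3.3346 u

3.3346


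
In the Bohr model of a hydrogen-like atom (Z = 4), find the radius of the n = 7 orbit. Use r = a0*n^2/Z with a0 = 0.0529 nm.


r = a0 * n^2 / Z
= 0.0529 * 7^2 / 4
= 0.0529 * 49 / 4
= 0.648 nm

0.648


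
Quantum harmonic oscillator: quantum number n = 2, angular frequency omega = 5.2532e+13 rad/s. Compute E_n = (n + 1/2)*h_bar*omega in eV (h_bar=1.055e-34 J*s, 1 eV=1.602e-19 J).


E = (n + 1/2) * h_bar * omega
= (2 + 0.5) * 1.055e-34 * 5.2532e+13
= 2.5 * 5.5421e-21
= 1.3855e-20 J
= 0.0865 eV

0.0865


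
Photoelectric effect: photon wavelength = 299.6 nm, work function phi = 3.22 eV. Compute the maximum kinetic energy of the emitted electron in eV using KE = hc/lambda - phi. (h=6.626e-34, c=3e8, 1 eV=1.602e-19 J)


E_photon = hc / lambda
= (6.626e-34)(3e8) / (299.6e-9)
= 6.6348e-19 J
= 4.1416 eV
KE = E_photon - phi
= 4.1416 - 3.22
= 0.9216 eV

0.9216


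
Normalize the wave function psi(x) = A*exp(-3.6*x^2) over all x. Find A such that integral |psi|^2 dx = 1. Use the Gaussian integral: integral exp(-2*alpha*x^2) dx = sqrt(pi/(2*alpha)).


integral |psi|^2 dx = A^2 * sqrt(pi/(2*alpha)) = 1
A^2 = sqrt(2*alpha/pi)
= sqrt(2 * 3.6 / pi)
= 1.51388
A = sqrt(1.51388)
= 1.2304

1.2304


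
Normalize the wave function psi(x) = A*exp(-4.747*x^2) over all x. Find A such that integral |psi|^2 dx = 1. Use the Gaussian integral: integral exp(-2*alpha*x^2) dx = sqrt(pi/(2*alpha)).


integral |psi|^2 dx = A^2 * sqrt(pi/(2*alpha)) = 1
A^2 = sqrt(2*alpha/pi)
= sqrt(2 * 4.747 / pi)
= 1.7384
A = sqrt(1.7384)
= 1.3185

1.3185


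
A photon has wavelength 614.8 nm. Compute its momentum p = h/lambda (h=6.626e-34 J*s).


p = h / lambda
= 6.626e-34 / (614.8e-9)
= 6.626e-34 / 6.1480e-07
= 1.0777e-27 kg*m/s

1.0777e-27


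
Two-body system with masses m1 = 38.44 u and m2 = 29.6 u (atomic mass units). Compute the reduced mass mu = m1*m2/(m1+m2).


mu = m1 * m2 / (m1 + m2)
= 38.44 * 29.6 / (38.44 + 29.6)
= 1137.824 / 68.04
= 16.7229 u

16.7229


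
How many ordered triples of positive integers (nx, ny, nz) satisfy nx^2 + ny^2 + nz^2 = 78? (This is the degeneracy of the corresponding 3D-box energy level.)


Enumerate all (nx, ny, nz) with nx^2 + ny^2 + nz^2 = 78:
(2,5,7)
(2,7,5)
(5,2,7)
(5,7,2)
(7,2,5)
(7,5,2)
Total degeneracy = 6

6


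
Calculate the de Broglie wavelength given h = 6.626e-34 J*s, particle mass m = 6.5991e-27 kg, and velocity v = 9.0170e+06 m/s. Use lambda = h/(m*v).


lambda = h / (m * v)
= 6.626e-34 / (6.5991e-27 * 9.0170e+06)
= 6.626e-34 / 5.9504e-20
= 1.1135e-14 m

1.1135e-14


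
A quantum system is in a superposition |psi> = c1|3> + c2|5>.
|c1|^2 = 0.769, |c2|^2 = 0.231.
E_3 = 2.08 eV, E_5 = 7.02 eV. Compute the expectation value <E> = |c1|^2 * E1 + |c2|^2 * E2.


<E> = |c1|^2 * E1 + |c2|^2 * E2
= 0.769 * 2.08 + 0.231 * 7.02
= 1.5995 + 1.6216
= 3.2211 eV

3.2211


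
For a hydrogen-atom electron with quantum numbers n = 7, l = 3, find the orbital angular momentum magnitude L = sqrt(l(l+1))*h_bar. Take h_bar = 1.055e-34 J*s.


L = sqrt(l*(l+1)) * h_bar
= sqrt(3 * 4) * 1.055e-34
= sqrt(12) * 1.055e-34
= 3.4641 * 1.055e-34
= 3.6546e-34 J*s

3.6546e-34


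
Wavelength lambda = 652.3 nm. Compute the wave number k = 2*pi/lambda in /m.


k = 2 * pi / lambda
= 6.2832 / (652.3e-9)
= 6.2832 / 6.5230e-07
= 9.6324e+06 /m

9.6324e+06


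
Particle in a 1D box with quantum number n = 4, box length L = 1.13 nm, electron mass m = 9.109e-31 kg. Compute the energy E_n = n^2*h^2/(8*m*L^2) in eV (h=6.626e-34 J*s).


E = n^2 * h^2 / (8 * m * L^2)
= 4^2 * (6.626e-34)^2 / (8 * 9.109e-31 * (1.13e-9)^2)
= 16 * 4.3904e-67 / (8 * 9.109e-31 * 1.2769e-18)
= 7.5493e-19 J
= 4.7124 eV

4.7124


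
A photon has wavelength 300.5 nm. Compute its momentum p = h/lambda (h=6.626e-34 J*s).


p = h / lambda
= 6.626e-34 / (300.5e-9)
= 6.626e-34 / 3.0050e-07
= 2.2050e-27 kg*m/s

2.2050e-27


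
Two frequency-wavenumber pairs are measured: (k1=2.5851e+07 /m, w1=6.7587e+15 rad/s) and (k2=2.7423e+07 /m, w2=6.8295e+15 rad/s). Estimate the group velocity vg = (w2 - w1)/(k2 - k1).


vg = (w2 - w1) / (k2 - k1)
= (6.8295e+15 - 6.7587e+15) / (2.7423e+07 - 2.5851e+07)
= 7.0800e+13 / 1.5720e+06
= 4.5038e+07 m/s

4.5038e+07


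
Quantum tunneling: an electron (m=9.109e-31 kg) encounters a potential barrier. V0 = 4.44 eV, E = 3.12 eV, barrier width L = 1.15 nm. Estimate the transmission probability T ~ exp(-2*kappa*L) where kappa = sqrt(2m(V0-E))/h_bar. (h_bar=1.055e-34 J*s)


V0 - E = 1.32 eV = 2.1146e-19 J
kappa = sqrt(2 * m * (V0-E)) / h_bar
= sqrt(2 * 9.109e-31 * 2.1146e-19) / 1.055e-34
= 5.8832e+09 /m
2*kappa*L = 2 * 5.8832e+09 * 1.15e-9
= 13.5314
T = exp(-13.5314) = 1.328530e-06

1.328530e-06


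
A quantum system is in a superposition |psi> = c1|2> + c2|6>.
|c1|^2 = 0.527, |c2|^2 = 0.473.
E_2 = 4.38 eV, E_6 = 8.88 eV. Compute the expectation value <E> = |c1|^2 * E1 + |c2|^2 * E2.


<E> = |c1|^2 * E1 + |c2|^2 * E2
= 0.527 * 4.38 + 0.473 * 8.88
= 2.3083 + 4.2002
= 6.5085 eV

6.5085


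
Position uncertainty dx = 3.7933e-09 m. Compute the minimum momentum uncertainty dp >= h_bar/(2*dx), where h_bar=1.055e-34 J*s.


dp = h_bar / (2 * dx)
= 1.055e-34 / (2 * 3.7933e-09)
= 1.055e-34 / 7.5866e-09
= 1.3906e-26 kg*m/s

1.3906e-26


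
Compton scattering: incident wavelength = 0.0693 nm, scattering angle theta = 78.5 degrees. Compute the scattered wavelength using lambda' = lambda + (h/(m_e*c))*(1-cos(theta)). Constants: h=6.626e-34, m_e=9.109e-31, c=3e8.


Compton wavelength: h/(m_e*c) = 2.4247e-12 m
d_lambda = 2.4247e-12 * (1 - cos(78.5 deg))
= 2.4247e-12 * 0.800632
= 1.9413e-12 m = 0.001941 nm
lambda' = 0.0693 + 0.001941
= 0.071241 nm

0.071241


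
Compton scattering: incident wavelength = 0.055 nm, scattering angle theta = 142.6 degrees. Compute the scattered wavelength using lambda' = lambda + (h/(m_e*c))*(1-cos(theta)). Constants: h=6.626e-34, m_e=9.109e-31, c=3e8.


Compton wavelength: h/(m_e*c) = 2.4247e-12 m
d_lambda = 2.4247e-12 * (1 - cos(142.6 deg))
= 2.4247e-12 * 1.794415
= 4.3509e-12 m = 0.004351 nm
lambda' = 0.055 + 0.004351
= 0.059351 nm

0.059351


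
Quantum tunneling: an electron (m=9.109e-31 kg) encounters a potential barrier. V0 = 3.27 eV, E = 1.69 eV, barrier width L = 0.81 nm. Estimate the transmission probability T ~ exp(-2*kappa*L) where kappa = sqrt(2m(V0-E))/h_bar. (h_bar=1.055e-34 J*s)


V0 - E = 1.58 eV = 2.5312e-19 J
kappa = sqrt(2 * m * (V0-E)) / h_bar
= sqrt(2 * 9.109e-31 * 2.5312e-19) / 1.055e-34
= 6.4366e+09 /m
2*kappa*L = 2 * 6.4366e+09 * 0.81e-9
= 10.4273
T = exp(-10.4273) = 2.961232e-05

2.961232e-05


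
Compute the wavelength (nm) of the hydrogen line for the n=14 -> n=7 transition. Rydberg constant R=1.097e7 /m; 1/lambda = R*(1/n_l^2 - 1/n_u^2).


1/lambda = R * (1/n_l^2 - 1/n_u^2)
= 1.097e7 * (1/7^2 - 1/14^2)
= 1.097e7 * (0.020408 - 0.005102)
= 1.097e7 * 0.015306
= 1.6791e+05 /m
lambda = 1 / 1.6791e+05 = 5955.6366 nm

5955.6366


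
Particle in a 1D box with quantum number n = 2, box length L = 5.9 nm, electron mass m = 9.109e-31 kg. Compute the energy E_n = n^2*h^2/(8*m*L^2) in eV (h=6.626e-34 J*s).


E = n^2 * h^2 / (8 * m * L^2)
= 2^2 * (6.626e-34)^2 / (8 * 9.109e-31 * (5.9e-9)^2)
= 4 * 4.3904e-67 / (8 * 9.109e-31 * 3.4810e-17)
= 6.9231e-21 J
= 0.0432 eV

0.0432


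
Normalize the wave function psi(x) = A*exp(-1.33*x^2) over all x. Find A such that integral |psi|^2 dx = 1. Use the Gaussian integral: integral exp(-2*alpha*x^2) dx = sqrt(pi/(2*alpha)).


integral |psi|^2 dx = A^2 * sqrt(pi/(2*alpha)) = 1
A^2 = sqrt(2*alpha/pi)
= sqrt(2 * 1.33 / pi)
= 0.920165
A = sqrt(0.920165)
= 0.9593

0.9593


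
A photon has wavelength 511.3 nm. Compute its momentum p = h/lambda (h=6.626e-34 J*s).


p = h / lambda
= 6.626e-34 / (511.3e-9)
= 6.626e-34 / 5.1130e-07
= 1.2959e-27 kg*m/s

1.2959e-27


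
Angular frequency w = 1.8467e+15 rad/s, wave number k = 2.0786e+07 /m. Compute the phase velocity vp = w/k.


vp = w / k
= 1.8467e+15 / 2.0786e+07
= 8.8843e+07 m/s

8.8843e+07


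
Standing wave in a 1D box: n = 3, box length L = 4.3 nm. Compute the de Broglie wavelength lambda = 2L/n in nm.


lambda = 2L / n
= 2 * 4.3 / 3
= 8.6 / 3
= 2.8667 nm

2.8667


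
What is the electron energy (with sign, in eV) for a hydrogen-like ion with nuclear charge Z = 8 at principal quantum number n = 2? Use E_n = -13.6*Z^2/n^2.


E_n = -13.6 * Z^2 / n^2
= -13.6 * 8^2 / 2^2
= -13.6 * 64 / 4
= -217.6 eV

-217.6


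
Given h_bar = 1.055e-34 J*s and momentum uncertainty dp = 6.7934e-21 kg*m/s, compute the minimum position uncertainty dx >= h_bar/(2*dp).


dx = h_bar / (2 * dp)
= 1.055e-34 / (2 * 6.7934e-21)
= 1.055e-34 / 1.3587e-20
= 7.7649e-15 m

7.7649e-15


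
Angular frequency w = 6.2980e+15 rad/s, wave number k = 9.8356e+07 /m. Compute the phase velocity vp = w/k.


vp = w / k
= 6.2980e+15 / 9.8356e+07
= 6.4033e+07 m/s

6.4033e+07


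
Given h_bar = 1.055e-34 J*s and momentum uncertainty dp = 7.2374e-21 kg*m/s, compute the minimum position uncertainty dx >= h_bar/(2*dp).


dx = h_bar / (2 * dp)
= 1.055e-34 / (2 * 7.2374e-21)
= 1.055e-34 / 1.4475e-20
= 7.2885e-15 m

7.2885e-15


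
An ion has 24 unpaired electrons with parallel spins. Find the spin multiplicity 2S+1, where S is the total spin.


Total spin S = N * (1/2) = 24 * 0.5 = 12.0
Spin multiplicity = 2S + 1
= 2 * 12.0 + 1
= 25

25


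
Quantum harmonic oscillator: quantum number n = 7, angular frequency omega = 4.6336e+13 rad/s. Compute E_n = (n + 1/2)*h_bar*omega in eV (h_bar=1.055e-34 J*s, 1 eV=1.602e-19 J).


E = (n + 1/2) * h_bar * omega
= (7 + 0.5) * 1.055e-34 * 4.6336e+13
= 7.5 * 4.8884e-21
= 3.6663e-20 J
= 0.2289 eV

0.2289


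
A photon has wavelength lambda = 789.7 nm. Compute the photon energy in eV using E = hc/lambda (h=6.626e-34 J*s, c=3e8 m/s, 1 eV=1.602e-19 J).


E = hc / lambda
= (6.626e-34)(3e8) / (789.7e-9)
= 1.9878e-25 / 7.8970e-07
= 2.5172e-19 J
Converting to eV: 2.5172e-19 / 1.602e-19
= 1.5713 eV

1.5713


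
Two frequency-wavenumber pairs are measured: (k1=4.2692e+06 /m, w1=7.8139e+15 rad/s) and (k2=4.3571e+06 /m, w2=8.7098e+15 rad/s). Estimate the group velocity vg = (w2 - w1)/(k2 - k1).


vg = (w2 - w1) / (k2 - k1)
= (8.7098e+15 - 7.8139e+15) / (4.3571e+06 - 4.2692e+06)
= 8.9590e+14 / 8.7900e+04
= 1.0192e+10 m/s

1.0192e+10


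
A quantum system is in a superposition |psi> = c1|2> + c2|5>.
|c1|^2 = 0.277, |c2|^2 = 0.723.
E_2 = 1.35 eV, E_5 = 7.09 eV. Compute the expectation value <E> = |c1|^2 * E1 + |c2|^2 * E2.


<E> = |c1|^2 * E1 + |c2|^2 * E2
= 0.277 * 1.35 + 0.723 * 7.09
= 0.374 + 5.1261
= 5.5 eV

5.5


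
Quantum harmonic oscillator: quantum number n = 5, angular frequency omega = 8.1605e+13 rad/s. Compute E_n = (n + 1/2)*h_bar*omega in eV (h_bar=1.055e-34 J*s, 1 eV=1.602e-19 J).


E = (n + 1/2) * h_bar * omega
= (5 + 0.5) * 1.055e-34 * 8.1605e+13
= 5.5 * 8.6093e-21
= 4.7351e-20 J
= 0.2956 eV

0.2956


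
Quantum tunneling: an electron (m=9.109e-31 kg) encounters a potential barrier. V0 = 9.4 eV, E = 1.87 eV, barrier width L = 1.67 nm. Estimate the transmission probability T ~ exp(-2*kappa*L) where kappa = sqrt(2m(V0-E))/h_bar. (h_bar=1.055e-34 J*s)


V0 - E = 7.53 eV = 1.2063e-18 J
kappa = sqrt(2 * m * (V0-E)) / h_bar
= sqrt(2 * 9.109e-31 * 1.2063e-18) / 1.055e-34
= 1.4052e+10 /m
2*kappa*L = 2 * 1.4052e+10 * 1.67e-9
= 46.9324
T = exp(-46.9324) = 4.144784e-21

4.144784e-21


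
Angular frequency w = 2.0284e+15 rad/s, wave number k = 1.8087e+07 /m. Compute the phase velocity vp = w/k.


vp = w / k
= 2.0284e+15 / 1.8087e+07
= 1.1215e+08 m/s

1.1215e+08


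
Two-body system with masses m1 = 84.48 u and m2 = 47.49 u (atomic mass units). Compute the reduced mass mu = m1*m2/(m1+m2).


mu = m1 * m2 / (m1 + m2)
= 84.48 * 47.49 / (84.48 + 47.49)
= 4011.9552 / 131.97
= 30.4005 u

30.4005


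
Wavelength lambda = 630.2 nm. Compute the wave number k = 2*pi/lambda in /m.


k = 2 * pi / lambda
= 6.2832 / (630.2e-9)
= 6.2832 / 6.3020e-07
= 9.9701e+06 /m

9.9701e+06


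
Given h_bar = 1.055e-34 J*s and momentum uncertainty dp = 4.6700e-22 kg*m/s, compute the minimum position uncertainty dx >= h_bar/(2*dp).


dx = h_bar / (2 * dp)
= 1.055e-34 / (2 * 4.6700e-22)
= 1.055e-34 / 9.3400e-22
= 1.1296e-13 m

1.1296e-13


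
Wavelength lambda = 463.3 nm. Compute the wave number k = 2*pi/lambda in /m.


k = 2 * pi / lambda
= 6.2832 / (463.3e-9)
= 6.2832 / 4.6330e-07
= 1.3562e+07 /m

1.3562e+07


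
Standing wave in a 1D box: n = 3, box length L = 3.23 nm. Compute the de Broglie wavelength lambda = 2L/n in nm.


lambda = 2L / n
= 2 * 3.23 / 3
= 6.46 / 3
= 2.1533 nm

2.1533


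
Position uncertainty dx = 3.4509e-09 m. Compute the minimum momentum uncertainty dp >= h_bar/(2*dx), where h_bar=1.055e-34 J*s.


dp = h_bar / (2 * dx)
= 1.055e-34 / (2 * 3.4509e-09)
= 1.055e-34 / 6.9018e-09
= 1.5286e-26 kg*m/s

1.5286e-26


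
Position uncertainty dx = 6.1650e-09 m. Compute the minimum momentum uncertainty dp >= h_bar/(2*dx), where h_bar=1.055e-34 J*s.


dp = h_bar / (2 * dx)
= 1.055e-34 / (2 * 6.1650e-09)
= 1.055e-34 / 1.2330e-08
= 8.5564e-27 kg*m/s

8.5564e-27


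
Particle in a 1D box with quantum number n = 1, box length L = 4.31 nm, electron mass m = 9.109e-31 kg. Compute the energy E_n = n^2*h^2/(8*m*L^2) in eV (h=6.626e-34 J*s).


E = n^2 * h^2 / (8 * m * L^2)
= 1^2 * (6.626e-34)^2 / (8 * 9.109e-31 * (4.31e-9)^2)
= 1 * 4.3904e-67 / (8 * 9.109e-31 * 1.8576e-17)
= 3.2433e-21 J
= 0.0202 eV

0.0202


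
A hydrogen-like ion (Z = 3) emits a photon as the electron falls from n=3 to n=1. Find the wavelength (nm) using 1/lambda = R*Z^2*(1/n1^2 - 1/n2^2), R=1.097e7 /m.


1/lambda = R * Z^2 * (1/n1^2 - 1/n2^2)
= 1.097e7 * 3^2 * (1/1^2 - 1/3^2)
= 1.097e7 * 9 * (1.0 - 0.111111)
= 8.7760e+07 /m
lambda = 1 / 8.7760e+07
= 11.3947 nm

11.3947


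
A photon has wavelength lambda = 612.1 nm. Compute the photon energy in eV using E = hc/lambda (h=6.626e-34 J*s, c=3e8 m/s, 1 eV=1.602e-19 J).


E = hc / lambda
= (6.626e-34)(3e8) / (612.1e-9)
= 1.9878e-25 / 6.1210e-07
= 3.2475e-19 J
Converting to eV: 3.2475e-19 / 1.602e-19
= 2.0272 eV

2.0272


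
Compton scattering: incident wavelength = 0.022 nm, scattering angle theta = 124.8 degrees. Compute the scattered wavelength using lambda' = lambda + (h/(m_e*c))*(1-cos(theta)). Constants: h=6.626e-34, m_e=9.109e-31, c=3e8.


Compton wavelength: h/(m_e*c) = 2.4247e-12 m
d_lambda = 2.4247e-12 * (1 - cos(124.8 deg))
= 2.4247e-12 * 1.570714
= 3.8085e-12 m = 0.003809 nm
lambda' = 0.022 + 0.003809
= 0.025809 nm

0.025809


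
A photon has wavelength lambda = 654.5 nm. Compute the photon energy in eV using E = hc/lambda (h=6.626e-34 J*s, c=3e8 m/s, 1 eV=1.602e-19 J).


E = hc / lambda
= (6.626e-34)(3e8) / (654.5e-9)
= 1.9878e-25 / 6.5450e-07
= 3.0371e-19 J
Converting to eV: 3.0371e-19 / 1.602e-19
= 1.8958 eV

1.8958


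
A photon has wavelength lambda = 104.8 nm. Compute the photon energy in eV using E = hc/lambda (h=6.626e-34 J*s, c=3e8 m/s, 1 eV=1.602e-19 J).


E = hc / lambda
= (6.626e-34)(3e8) / (104.8e-9)
= 1.9878e-25 / 1.0480e-07
= 1.8968e-18 J
Converting to eV: 1.8968e-18 / 1.602e-19
= 11.8399 eV

11.8399


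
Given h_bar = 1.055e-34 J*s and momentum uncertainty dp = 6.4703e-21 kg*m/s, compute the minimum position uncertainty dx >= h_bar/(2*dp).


dx = h_bar / (2 * dp)
= 1.055e-34 / (2 * 6.4703e-21)
= 1.055e-34 / 1.2941e-20
= 8.1526e-15 m

8.1526e-15


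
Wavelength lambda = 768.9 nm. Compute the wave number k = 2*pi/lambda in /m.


k = 2 * pi / lambda
= 6.2832 / (768.9e-9)
= 6.2832 / 7.6890e-07
= 8.1717e+06 /m

8.1717e+06


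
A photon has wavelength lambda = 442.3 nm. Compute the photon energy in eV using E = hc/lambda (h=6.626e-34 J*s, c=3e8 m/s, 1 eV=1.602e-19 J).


E = hc / lambda
= (6.626e-34)(3e8) / (442.3e-9)
= 1.9878e-25 / 4.4230e-07
= 4.4942e-19 J
Converting to eV: 4.4942e-19 / 1.602e-19
= 2.8054 eV

2.8054


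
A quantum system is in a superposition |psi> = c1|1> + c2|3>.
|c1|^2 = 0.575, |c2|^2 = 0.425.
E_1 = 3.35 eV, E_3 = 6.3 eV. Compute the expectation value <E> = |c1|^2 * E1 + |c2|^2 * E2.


<E> = |c1|^2 * E1 + |c2|^2 * E2
= 0.575 * 3.35 + 0.425 * 6.3
= 1.9262 + 2.6775
= 4.6037 eV

4.6037


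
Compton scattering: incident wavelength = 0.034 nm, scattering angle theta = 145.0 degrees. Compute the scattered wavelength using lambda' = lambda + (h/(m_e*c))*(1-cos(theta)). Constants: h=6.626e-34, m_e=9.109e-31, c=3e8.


Compton wavelength: h/(m_e*c) = 2.4247e-12 m
d_lambda = 2.4247e-12 * (1 - cos(145.0 deg))
= 2.4247e-12 * 1.819152
= 4.4109e-12 m = 0.004411 nm
lambda' = 0.034 + 0.004411
= 0.038411 nm

0.038411


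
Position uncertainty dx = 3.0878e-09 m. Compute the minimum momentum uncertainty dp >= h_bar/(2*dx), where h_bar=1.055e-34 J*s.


dp = h_bar / (2 * dx)
= 1.055e-34 / (2 * 3.0878e-09)
= 1.055e-34 / 6.1756e-09
= 1.7083e-26 kg*m/s

1.7083e-26


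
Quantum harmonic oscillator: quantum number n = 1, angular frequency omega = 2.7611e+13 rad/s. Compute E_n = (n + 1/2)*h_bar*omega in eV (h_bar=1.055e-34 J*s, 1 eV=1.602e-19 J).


E = (n + 1/2) * h_bar * omega
= (1 + 0.5) * 1.055e-34 * 2.7611e+13
= 1.5 * 2.9130e-21
= 4.3694e-21 J
= 0.0273 eV

0.0273


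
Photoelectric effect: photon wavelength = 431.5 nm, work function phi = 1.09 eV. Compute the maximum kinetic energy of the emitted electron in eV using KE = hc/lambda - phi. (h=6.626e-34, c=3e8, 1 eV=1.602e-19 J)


E_photon = hc / lambda
= (6.626e-34)(3e8) / (431.5e-9)
= 4.6067e-19 J
= 2.8756 eV
KE = E_photon - phi
= 2.8756 - 1.09
= 1.7856 eV

1.7856


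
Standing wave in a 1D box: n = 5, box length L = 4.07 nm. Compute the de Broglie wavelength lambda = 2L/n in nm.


lambda = 2L / n
= 2 * 4.07 / 5
= 8.14 / 5
= 1.628 nm

1.628


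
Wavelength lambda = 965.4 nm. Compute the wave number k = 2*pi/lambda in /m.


k = 2 * pi / lambda
= 6.2832 / (965.4e-9)
= 6.2832 / 9.6540e-07
= 6.5084e+06 /m

6.5084e+06


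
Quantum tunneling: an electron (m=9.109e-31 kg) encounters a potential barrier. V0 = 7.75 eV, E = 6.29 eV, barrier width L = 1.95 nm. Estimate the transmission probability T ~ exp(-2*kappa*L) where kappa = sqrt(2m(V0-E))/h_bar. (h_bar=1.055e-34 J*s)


V0 - E = 1.46 eV = 2.3389e-19 J
kappa = sqrt(2 * m * (V0-E)) / h_bar
= sqrt(2 * 9.109e-31 * 2.3389e-19) / 1.055e-34
= 6.1874e+09 /m
2*kappa*L = 2 * 6.1874e+09 * 1.95e-9
= 24.1307
T = exp(-24.1307) = 3.312561e-11

3.312561e-11


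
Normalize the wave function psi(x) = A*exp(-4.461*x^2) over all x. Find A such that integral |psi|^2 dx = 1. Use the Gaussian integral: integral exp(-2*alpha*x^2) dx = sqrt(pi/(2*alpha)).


integral |psi|^2 dx = A^2 * sqrt(pi/(2*alpha)) = 1
A^2 = sqrt(2*alpha/pi)
= sqrt(2 * 4.461 / pi)
= 1.685218
A = sqrt(1.685218)
= 1.2982

1.2982


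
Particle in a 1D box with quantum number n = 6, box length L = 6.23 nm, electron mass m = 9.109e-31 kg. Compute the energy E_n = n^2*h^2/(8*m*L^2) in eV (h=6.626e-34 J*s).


E = n^2 * h^2 / (8 * m * L^2)
= 6^2 * (6.626e-34)^2 / (8 * 9.109e-31 * (6.23e-9)^2)
= 36 * 4.3904e-67 / (8 * 9.109e-31 * 3.8813e-17)
= 5.5882e-20 J
= 0.3488 eV

0.3488


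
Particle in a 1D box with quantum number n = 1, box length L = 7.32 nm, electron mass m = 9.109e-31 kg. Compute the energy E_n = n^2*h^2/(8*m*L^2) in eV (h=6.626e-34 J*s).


E = n^2 * h^2 / (8 * m * L^2)
= 1^2 * (6.626e-34)^2 / (8 * 9.109e-31 * (7.32e-9)^2)
= 1 * 4.3904e-67 / (8 * 9.109e-31 * 5.3582e-17)
= 1.1244e-21 J
= 0.007 eV

0.007


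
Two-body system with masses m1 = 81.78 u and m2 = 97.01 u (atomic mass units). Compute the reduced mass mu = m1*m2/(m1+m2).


mu = m1 * m2 / (m1 + m2)
= 81.78 * 97.01 / (81.78 + 97.01)
= 7933.4778 / 178.79
= 44.3732 u

44.3732


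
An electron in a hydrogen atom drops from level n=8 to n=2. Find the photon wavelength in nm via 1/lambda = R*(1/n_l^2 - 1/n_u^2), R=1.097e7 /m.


1/lambda = R * (1/n_l^2 - 1/n_u^2)
= 1.097e7 * (1/2^2 - 1/8^2)
= 1.097e7 * (0.25 - 0.015625)
= 1.097e7 * 0.234375
= 2.5711e+06 /m
lambda = 1 / 2.5711e+06 = 388.9395 nm

388.9395


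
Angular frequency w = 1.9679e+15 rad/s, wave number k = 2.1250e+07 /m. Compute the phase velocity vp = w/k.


vp = w / k
= 1.9679e+15 / 2.1250e+07
= 9.2607e+07 m/s

9.2607e+07


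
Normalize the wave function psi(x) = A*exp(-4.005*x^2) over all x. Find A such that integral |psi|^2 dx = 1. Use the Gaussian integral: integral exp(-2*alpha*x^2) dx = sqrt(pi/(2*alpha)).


integral |psi|^2 dx = A^2 * sqrt(pi/(2*alpha)) = 1
A^2 = sqrt(2*alpha/pi)
= sqrt(2 * 4.005 / pi)
= 1.596766
A = sqrt(1.596766)
= 1.2636

1.2636


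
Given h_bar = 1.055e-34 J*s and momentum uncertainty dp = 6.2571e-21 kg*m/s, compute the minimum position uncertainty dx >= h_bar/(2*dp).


dx = h_bar / (2 * dp)
= 1.055e-34 / (2 * 6.2571e-21)
= 1.055e-34 / 1.2514e-20
= 8.4304e-15 m

8.4304e-15


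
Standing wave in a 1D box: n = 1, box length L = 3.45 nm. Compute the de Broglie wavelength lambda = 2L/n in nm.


lambda = 2L / n
= 2 * 3.45 / 1
= 6.9 / 1
= 6.9 nm

6.9


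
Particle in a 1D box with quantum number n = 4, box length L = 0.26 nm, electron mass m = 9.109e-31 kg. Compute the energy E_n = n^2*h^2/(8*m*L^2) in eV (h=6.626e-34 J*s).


E = n^2 * h^2 / (8 * m * L^2)
= 4^2 * (6.626e-34)^2 / (8 * 9.109e-31 * (0.26e-9)^2)
= 16 * 4.3904e-67 / (8 * 9.109e-31 * 6.7600e-20)
= 1.4260e-17 J
= 89.0129 eV

89.0129


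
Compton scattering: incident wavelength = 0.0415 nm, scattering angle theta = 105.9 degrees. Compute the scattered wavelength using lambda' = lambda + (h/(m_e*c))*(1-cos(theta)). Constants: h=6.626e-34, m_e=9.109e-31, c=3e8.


Compton wavelength: h/(m_e*c) = 2.4247e-12 m
d_lambda = 2.4247e-12 * (1 - cos(105.9 deg))
= 2.4247e-12 * 1.273959
= 3.0890e-12 m = 0.003089 nm
lambda' = 0.0415 + 0.003089
= 0.044589 nm

0.044589


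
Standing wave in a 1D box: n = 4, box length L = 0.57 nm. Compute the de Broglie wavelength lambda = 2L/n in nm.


lambda = 2L / n
= 2 * 0.57 / 4
= 1.14 / 4
= 0.285 nm

0.285


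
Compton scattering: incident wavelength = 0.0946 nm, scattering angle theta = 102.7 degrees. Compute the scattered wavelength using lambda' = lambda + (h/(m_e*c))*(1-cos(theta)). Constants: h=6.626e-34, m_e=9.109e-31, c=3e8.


Compton wavelength: h/(m_e*c) = 2.4247e-12 m
d_lambda = 2.4247e-12 * (1 - cos(102.7 deg))
= 2.4247e-12 * 1.219846
= 2.9578e-12 m = 0.002958 nm
lambda' = 0.0946 + 0.002958
= 0.097558 nm

0.097558


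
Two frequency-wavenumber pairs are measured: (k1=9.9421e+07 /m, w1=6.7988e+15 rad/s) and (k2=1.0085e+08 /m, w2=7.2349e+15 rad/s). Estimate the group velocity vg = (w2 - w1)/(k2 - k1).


vg = (w2 - w1) / (k2 - k1)
= (7.2349e+15 - 6.7988e+15) / (1.0085e+08 - 9.9421e+07)
= 4.3610e+14 / 1.4290e+06
= 3.0518e+08 m/s

3.0518e+08


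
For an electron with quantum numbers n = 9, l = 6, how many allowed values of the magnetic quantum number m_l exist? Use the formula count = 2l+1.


m_l ranges from -l to +l in integer steps
So m_l goes from -6 to +6
Count = 2l + 1 = 2*6 + 1
= 13

13


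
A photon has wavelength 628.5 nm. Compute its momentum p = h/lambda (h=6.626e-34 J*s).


p = h / lambda
= 6.626e-34 / (628.5e-9)
= 6.626e-34 / 6.2850e-07
= 1.0543e-27 kg*m/s

1.0543e-27


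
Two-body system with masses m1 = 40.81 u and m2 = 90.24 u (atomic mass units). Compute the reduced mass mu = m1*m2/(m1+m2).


mu = m1 * m2 / (m1 + m2)
= 40.81 * 90.24 / (40.81 + 90.24)
= 3682.6944 / 131.05
= 28.1014 u

28.1014


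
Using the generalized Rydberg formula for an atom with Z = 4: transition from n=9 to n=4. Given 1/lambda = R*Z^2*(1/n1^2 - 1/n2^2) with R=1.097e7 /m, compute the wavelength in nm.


1/lambda = R * Z^2 * (1/n1^2 - 1/n2^2)
= 1.097e7 * 4^2 * (1/4^2 - 1/9^2)
= 1.097e7 * 16 * (0.0625 - 0.012346)
= 8.8031e+06 /m
lambda = 1 / 8.8031e+06
= 113.5965 nm

113.5965


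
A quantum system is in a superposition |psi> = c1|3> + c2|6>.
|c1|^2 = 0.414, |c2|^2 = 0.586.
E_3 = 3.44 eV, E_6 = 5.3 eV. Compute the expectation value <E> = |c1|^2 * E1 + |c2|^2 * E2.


<E> = |c1|^2 * E1 + |c2|^2 * E2
= 0.414 * 3.44 + 0.586 * 5.3
= 1.4242 + 3.1058
= 4.53 eV

4.53


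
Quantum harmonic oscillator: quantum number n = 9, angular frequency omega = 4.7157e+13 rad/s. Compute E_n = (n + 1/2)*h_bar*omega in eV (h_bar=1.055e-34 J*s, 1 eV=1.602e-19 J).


E = (n + 1/2) * h_bar * omega
= (9 + 0.5) * 1.055e-34 * 4.7157e+13
= 9.5 * 4.9751e-21
= 4.7263e-20 J
= 0.295 eV

0.295


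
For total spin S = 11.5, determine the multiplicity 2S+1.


Spin multiplicity = 2S + 1
= 2 * 11.5 + 1
= 23.0 + 1
= 24

24


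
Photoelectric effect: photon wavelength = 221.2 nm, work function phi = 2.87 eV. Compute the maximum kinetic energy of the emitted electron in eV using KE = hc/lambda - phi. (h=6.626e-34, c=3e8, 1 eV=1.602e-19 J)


E_photon = hc / lambda
= (6.626e-34)(3e8) / (221.2e-9)
= 8.9864e-19 J
= 5.6095 eV
KE = E_photon - phi
= 5.6095 - 2.87
= 2.7395 eV

2.7395


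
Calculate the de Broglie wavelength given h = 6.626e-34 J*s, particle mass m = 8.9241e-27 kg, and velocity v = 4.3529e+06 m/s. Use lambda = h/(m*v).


lambda = h / (m * v)
= 6.626e-34 / (8.9241e-27 * 4.3529e+06)
= 6.626e-34 / 3.8846e-20
= 1.7057e-14 m

1.7057e-14


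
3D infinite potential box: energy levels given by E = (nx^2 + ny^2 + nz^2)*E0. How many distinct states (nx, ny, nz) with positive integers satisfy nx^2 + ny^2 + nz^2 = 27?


Enumerate all (nx, ny, nz) with nx^2 + ny^2 + nz^2 = 27:
(1,1,5)
(1,5,1)
(3,3,3)
(5,1,1)
Total degeneracy = 4

4


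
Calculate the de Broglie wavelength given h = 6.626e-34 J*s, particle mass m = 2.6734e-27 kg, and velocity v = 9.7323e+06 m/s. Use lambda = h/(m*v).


lambda = h / (m * v)
= 6.626e-34 / (2.6734e-27 * 9.7323e+06)
= 6.626e-34 / 2.6018e-20
= 2.5467e-14 m

2.5467e-14


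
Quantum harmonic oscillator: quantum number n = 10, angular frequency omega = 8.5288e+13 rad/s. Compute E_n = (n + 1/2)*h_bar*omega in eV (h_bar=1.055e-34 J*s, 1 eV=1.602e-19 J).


E = (n + 1/2) * h_bar * omega
= (10 + 0.5) * 1.055e-34 * 8.5288e+13
= 10.5 * 8.9979e-21
= 9.4478e-20 J
= 0.5897 eV

0.5897


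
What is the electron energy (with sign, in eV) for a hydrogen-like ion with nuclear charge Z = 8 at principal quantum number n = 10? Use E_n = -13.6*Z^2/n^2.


E_n = -13.6 * Z^2 / n^2
= -13.6 * 8^2 / 10^2
= -13.6 * 64 / 100
= -8.704 eV

-8.704


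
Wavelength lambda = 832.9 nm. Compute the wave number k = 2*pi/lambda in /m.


k = 2 * pi / lambda
= 6.2832 / (832.9e-9)
= 6.2832 / 8.3290e-07
= 7.5437e+06 /m

7.5437e+06


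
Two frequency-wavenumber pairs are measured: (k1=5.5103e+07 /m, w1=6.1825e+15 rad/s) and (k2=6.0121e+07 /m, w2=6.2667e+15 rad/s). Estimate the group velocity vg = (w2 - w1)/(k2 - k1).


vg = (w2 - w1) / (k2 - k1)
= (6.2667e+15 - 6.1825e+15) / (6.0121e+07 - 5.5103e+07)
= 8.4200e+13 / 5.0180e+06
= 1.6780e+07 m/s

1.6780e+07


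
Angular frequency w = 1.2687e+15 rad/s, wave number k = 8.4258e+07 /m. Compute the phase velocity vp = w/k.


vp = w / k
= 1.2687e+15 / 8.4258e+07
= 1.5057e+07 m/s

1.5057e+07


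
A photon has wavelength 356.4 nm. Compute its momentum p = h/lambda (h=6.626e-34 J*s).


p = h / lambda
= 6.626e-34 / (356.4e-9)
= 6.626e-34 / 3.5640e-07
= 1.8591e-27 kg*m/s

1.8591e-27


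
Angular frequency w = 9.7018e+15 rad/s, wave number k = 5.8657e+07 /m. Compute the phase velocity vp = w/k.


vp = w / k
= 9.7018e+15 / 5.8657e+07
= 1.6540e+08 m/s

1.6540e+08


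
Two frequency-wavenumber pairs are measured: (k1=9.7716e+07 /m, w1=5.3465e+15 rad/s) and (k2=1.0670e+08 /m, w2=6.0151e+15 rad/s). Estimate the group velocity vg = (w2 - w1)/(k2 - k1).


vg = (w2 - w1) / (k2 - k1)
= (6.0151e+15 - 5.3465e+15) / (1.0670e+08 - 9.7716e+07)
= 6.6860e+14 / 8.9840e+06
= 7.4421e+07 m/s

7.4421e+07


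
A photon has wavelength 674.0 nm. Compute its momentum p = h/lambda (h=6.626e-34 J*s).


p = h / lambda
= 6.626e-34 / (674.0e-9)
= 6.626e-34 / 6.7400e-07
= 9.8309e-28 kg*m/s

9.8309e-28


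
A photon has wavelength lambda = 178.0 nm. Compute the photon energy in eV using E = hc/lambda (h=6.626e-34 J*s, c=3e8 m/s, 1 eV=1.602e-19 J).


E = hc / lambda
= (6.626e-34)(3e8) / (178.0e-9)
= 1.9878e-25 / 1.7800e-07
= 1.1167e-18 J
Converting to eV: 1.1167e-18 / 1.602e-19
= 6.9709 eV

6.9709


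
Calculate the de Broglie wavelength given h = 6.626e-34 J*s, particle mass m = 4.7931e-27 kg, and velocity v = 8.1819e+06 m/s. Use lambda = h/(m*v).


lambda = h / (m * v)
= 6.626e-34 / (4.7931e-27 * 8.1819e+06)
= 6.626e-34 / 3.9217e-20
= 1.6896e-14 m

1.6896e-14


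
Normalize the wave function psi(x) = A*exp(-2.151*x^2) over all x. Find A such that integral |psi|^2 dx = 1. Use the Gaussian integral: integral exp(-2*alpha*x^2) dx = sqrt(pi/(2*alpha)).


integral |psi|^2 dx = A^2 * sqrt(pi/(2*alpha)) = 1
A^2 = sqrt(2*alpha/pi)
= sqrt(2 * 2.151 / pi)
= 1.1702
A = sqrt(1.1702)
= 1.0818

1.0818


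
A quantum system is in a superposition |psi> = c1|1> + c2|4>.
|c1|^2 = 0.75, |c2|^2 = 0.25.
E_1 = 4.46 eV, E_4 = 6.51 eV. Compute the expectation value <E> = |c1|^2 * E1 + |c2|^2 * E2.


<E> = |c1|^2 * E1 + |c2|^2 * E2
= 0.75 * 4.46 + 0.25 * 6.51
= 3.345 + 1.6275
= 4.9725 eV

4.9725


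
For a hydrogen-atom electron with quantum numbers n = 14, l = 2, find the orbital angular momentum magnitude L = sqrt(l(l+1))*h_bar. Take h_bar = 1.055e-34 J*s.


L = sqrt(l*(l+1)) * h_bar
= sqrt(2 * 3) * 1.055e-34
= sqrt(6) * 1.055e-34
= 2.4495 * 1.055e-34
= 2.5842e-34 J*s

2.5842e-34


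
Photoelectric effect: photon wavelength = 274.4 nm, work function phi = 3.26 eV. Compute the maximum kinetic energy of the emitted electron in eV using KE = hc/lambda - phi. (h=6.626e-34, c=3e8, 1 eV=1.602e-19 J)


E_photon = hc / lambda
= (6.626e-34)(3e8) / (274.4e-9)
= 7.2442e-19 J
= 4.522 eV
KE = E_photon - phi
= 4.522 - 3.26
= 1.262 eV

1.262


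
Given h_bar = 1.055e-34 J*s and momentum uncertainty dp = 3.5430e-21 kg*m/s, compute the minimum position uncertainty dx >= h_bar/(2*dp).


dx = h_bar / (2 * dp)
= 1.055e-34 / (2 * 3.5430e-21)
= 1.055e-34 / 7.0860e-21
= 1.4889e-14 m

1.4889e-14


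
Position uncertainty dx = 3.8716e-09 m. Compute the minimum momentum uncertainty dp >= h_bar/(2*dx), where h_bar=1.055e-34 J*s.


dp = h_bar / (2 * dx)
= 1.055e-34 / (2 * 3.8716e-09)
= 1.055e-34 / 7.7432e-09
= 1.3625e-26 kg*m/s

1.3625e-26


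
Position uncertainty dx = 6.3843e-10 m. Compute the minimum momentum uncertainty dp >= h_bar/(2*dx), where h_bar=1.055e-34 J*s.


dp = h_bar / (2 * dx)
= 1.055e-34 / (2 * 6.3843e-10)
= 1.055e-34 / 1.2769e-09
= 8.2625e-26 kg*m/s

8.2625e-26


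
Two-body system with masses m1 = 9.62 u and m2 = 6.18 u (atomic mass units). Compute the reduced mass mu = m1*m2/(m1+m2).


mu = m1 * m2 / (m1 + m2)
= 9.62 * 6.18 / (9.62 + 6.18)
= 59.4516 / 15.8
= 3.7628 u

3.7628


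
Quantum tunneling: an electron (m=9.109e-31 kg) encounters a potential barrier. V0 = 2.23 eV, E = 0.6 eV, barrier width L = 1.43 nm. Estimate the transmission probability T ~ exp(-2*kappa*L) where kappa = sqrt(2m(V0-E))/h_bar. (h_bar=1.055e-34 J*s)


V0 - E = 1.63 eV = 2.6113e-19 J
kappa = sqrt(2 * m * (V0-E)) / h_bar
= sqrt(2 * 9.109e-31 * 2.6113e-19) / 1.055e-34
= 6.5377e+09 /m
2*kappa*L = 2 * 6.5377e+09 * 1.43e-9
= 18.6977
T = exp(-18.6977) = 7.580140e-09

7.580140e-09


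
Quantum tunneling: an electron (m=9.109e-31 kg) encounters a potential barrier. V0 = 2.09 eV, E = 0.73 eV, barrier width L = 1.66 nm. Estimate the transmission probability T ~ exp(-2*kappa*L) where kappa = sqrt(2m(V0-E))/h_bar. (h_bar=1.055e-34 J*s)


V0 - E = 1.36 eV = 2.1787e-19 J
kappa = sqrt(2 * m * (V0-E)) / h_bar
= sqrt(2 * 9.109e-31 * 2.1787e-19) / 1.055e-34
= 5.9717e+09 /m
2*kappa*L = 2 * 5.9717e+09 * 1.66e-9
= 19.8261
T = exp(-19.8261) = 2.452710e-09

2.452710e-09


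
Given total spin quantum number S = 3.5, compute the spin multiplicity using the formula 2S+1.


Spin multiplicity = 2S + 1
= 2 * 3.5 + 1
= 7.0 + 1
= 8

8


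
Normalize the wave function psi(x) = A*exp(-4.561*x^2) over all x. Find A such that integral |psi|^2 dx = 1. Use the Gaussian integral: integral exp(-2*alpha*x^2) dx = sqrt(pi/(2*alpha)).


integral |psi|^2 dx = A^2 * sqrt(pi/(2*alpha)) = 1
A^2 = sqrt(2*alpha/pi)
= sqrt(2 * 4.561 / pi)
= 1.704002
A = sqrt(1.704002)
= 1.3054

1.3054


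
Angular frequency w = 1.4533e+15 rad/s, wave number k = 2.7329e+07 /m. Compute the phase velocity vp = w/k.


vp = w / k
= 1.4533e+15 / 2.7329e+07
= 5.3178e+07 m/s

5.3178e+07


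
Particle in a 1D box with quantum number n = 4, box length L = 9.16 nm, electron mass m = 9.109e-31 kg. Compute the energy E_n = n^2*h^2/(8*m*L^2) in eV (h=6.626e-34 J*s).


E = n^2 * h^2 / (8 * m * L^2)
= 4^2 * (6.626e-34)^2 / (8 * 9.109e-31 * (9.16e-9)^2)
= 16 * 4.3904e-67 / (8 * 9.109e-31 * 8.3906e-17)
= 1.1489e-20 J
= 0.0717 eV

0.0717


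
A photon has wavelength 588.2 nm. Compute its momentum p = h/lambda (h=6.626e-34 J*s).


p = h / lambda
= 6.626e-34 / (588.2e-9)
= 6.626e-34 / 5.8820e-07
= 1.1265e-27 kg*m/s

1.1265e-27


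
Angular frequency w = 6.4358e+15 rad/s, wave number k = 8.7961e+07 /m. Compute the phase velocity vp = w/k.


vp = w / k
= 6.4358e+15 / 8.7961e+07
= 7.3167e+07 m/s

7.3167e+07


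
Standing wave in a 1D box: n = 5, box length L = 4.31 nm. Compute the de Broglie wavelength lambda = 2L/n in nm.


lambda = 2L / n
= 2 * 4.31 / 5
= 8.62 / 5
= 1.724 nm

1.724


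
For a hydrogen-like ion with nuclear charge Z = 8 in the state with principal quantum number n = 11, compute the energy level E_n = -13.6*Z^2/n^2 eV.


E_n = -13.6 * Z^2 / n^2
= -13.6 * 8^2 / 11^2
= -13.6 * 64 / 121
= -7.1934 eV

-7.1934


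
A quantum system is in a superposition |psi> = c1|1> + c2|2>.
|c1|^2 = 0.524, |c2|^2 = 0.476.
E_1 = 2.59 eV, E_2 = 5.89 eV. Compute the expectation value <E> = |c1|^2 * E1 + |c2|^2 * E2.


<E> = |c1|^2 * E1 + |c2|^2 * E2
= 0.524 * 2.59 + 0.476 * 5.89
= 1.3572 + 2.8036
= 4.1608 eV

4.1608


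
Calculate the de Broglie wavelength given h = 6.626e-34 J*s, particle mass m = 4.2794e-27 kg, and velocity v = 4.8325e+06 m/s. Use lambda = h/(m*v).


lambda = h / (m * v)
= 6.626e-34 / (4.2794e-27 * 4.8325e+06)
= 6.626e-34 / 2.0680e-20
= 3.2040e-14 m

3.2040e-14


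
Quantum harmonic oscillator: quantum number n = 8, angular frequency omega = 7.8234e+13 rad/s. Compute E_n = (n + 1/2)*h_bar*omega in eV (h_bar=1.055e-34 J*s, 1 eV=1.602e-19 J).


E = (n + 1/2) * h_bar * omega
= (8 + 0.5) * 1.055e-34 * 7.8234e+13
= 8.5 * 8.2537e-21
= 7.0156e-20 J
= 0.4379 eV

0.4379
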